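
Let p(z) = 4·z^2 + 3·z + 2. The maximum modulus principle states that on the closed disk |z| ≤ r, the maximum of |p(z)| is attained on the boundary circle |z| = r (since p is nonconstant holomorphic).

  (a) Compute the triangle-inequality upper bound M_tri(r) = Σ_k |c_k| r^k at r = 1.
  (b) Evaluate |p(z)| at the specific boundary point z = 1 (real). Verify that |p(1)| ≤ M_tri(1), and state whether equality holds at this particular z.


Coefficients: c_0 = 2, c_1 = 3, c_2 = 4. Radius r = 1.
Part (a). Triangle bound: M_tri(r) = Σ_k |c_k| r^k
  = |2|·1^0 + |3|·1^1 + |4|·1^2
  = 2 + 3 + 4 = 9.
This bounds M(r) := max_{|z|=r} |p(z)| from above; equality holds iff all terms c_k z^k can be made to align in phase at a single z on |z|=r.
Part (b). At z = 1 (real, on the circle |z| = r):
  p(1) = (2)·1^0 + (3)·1^1 + (4)·1^2 = 9.
  |p(1)| = 9.
Since all nonzero coefficients share the same sign, |p(1)| = 9 = M_tri(1); the triangle bound is attained at z = 1, so in fact M(r) = 9.

M_tri(1) = 9; |p(1)| = 9; equality at z=1: yes.


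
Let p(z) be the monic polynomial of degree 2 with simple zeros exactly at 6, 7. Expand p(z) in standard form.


The polynomial is p(z) = ∏_{α ∈ S} (z − α), where S = {6, 7}.
Expanding the product yields: p(z) = z^2 -13·z + 42.
The resulting polynomial has degree 2 and real coefficients as required.

p(z) = z^2 -13·z + 42.


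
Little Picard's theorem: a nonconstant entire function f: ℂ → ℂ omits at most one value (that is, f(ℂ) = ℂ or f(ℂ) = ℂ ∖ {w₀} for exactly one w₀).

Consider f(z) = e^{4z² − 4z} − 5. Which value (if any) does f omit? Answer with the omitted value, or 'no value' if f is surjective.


Little Picard bounds the complement of f(ℂ) to at most one point.
The exponent g(z) = 4z² − 4z is a nonconstant polynomial, hence surjective onto ℂ. So e^{g(z)} takes every value in {e^w : w ∈ ℂ} = ℂ ∖ {0}. Adding -5 shifts the range to ℂ ∖ {-5}. f omits exactly -5.

Omitted value: -5.


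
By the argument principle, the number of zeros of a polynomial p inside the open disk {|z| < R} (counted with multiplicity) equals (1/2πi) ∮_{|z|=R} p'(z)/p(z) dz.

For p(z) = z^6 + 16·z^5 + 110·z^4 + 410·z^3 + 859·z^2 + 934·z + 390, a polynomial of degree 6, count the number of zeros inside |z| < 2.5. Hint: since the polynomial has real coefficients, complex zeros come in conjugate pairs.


The zeros of p are: (-3 + 2i), (-3 - 2i), -3, -1, (-3 + 1i), (-3 - 1i).
Their magnitudes are: 3.606, 3.606, 3, 1, 3.162, 3.162.
Zeros with |z| < R = 2.5: -1.
Count = 1.
By the argument principle, (1/2πi) ∮_{|z|=R} p'(z)/p(z) dz equals exactly this count.

Number of zeros inside |z| < 2.5: 1.


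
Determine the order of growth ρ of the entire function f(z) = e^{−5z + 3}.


|e^{−5z + 3}| = e^{Re(-5·z) + 3} ≤ e^{5|z|^1 + 3} = e^{5r^1 + 3} on |z| = r, so ρ ≤ 1. Choosing z on |z|=r so that -5·z is real positive (always possible by picking arg z appropriately) gives |f(z)| = e^{5r^1 + 3}, matching the bound. The additive constant 3 does not affect log log M(r) ~ 1·log r. Hence ρ = 1.
Therefore ρ = 1.

Order ρ = 1.


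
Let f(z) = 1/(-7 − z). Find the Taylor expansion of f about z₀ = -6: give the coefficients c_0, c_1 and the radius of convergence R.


Let w = z − z₀, so z = z₀ + w.
Then -7 − z = -7 − (z₀ + w) = (-7 − z₀) − w = -1 − w.
f(z) = 1/(-1 − w) = (1/(-1)) · 1/(1 − w/(-1)) = Σ_{n≥0} w^n / (-1)^(n+1).
So c_n = 1/(-1)^(n+1):
  c_0 = 1/(-1)^1 = -1.
  c_1 = 1/(-1)^2 = 1.
The series is valid for |w/d| < 1, i.e. |z − z₀| < |d|.
Radius of convergence: R = |-7 − z₀| = |-1| = 1 (distance from z₀ to the singularity z = -7).

c_0 = -1, c_1 = 1; R = 1.


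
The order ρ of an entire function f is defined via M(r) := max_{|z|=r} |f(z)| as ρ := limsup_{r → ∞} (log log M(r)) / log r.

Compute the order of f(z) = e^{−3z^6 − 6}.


|e^{−3z^6 − 6}| = e^{Re(-3·z^6) + -6} ≤ e^{3|z|^6 + -6} = e^{3r^6 + -6} on |z| = r, so ρ ≤ 6. Choosing z on |z|=r so that -3·z^6 is real positive (always possible by picking arg z appropriately) gives |f(z)| = e^{3r^6 + -6}, matching the bound. The additive constant -6 does not affect log log M(r) ~ 6·log r. Hence ρ = 6.
Therefore ρ = 6.

Order ρ = 6.


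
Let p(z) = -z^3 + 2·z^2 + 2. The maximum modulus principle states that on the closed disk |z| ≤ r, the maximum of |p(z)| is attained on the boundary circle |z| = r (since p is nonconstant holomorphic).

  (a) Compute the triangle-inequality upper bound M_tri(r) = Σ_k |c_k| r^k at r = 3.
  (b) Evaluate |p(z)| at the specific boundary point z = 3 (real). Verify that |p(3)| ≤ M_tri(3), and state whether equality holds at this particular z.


Coefficients: c_0 = 2, c_1 = 0, c_2 = 2, c_3 = -1. Radius r = 3.
Part (a). Triangle bound: M_tri(r) = Σ_k |c_k| r^k
  = |2|·3^0 + |0|·3^1 + |2|·3^2 + |-1|·3^3
  = 2 + 0 + 18 + 27 = 47.
This bounds M(r) := max_{|z|=r} |p(z)| from above; equality holds iff all terms c_k z^k can be made to align in phase at a single z on |z|=r.
Part (b). At z = 3 (real, on the circle |z| = r):
  p(3) = (2)·3^0 + (0)·3^1 + (2)·3^2 + (-1)·3^3 = -7.
  |p(3)| = 7.
Check: |p(3)| = 7 ≤ 47 = M_tri(3). ✓ Equality does not hold at z = 3 (the coefficients have mixed signs, so the terms do not all align in phase there).

M_tri(3) = 47; |p(3)| = 7; equality at z=3: no.


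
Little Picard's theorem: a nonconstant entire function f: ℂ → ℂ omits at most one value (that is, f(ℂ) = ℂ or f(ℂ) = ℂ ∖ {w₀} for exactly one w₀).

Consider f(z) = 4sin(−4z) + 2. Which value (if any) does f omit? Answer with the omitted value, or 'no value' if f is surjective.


Little Picard bounds the complement of f(ℂ) to at most one point.
sin is entire and surjective onto ℂ: for every w ∈ ℂ, sin(ζ) = w has a solution ζ ∈ ℂ (e.g., via the complex inverse arcsin). With ζ = −4z this gives z = ζ/(-4). Then 4·sin(−4z) takes every value in 4·ℂ = ℂ, and adding 2 is a bijection of ℂ. So f is surjective and omits no value. (Note: only on the real line is sin bounded by [−1, 1].)

Omitted value: no value.


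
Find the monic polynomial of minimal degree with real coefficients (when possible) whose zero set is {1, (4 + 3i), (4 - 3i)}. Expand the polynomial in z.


The polynomial is p(z) = ∏_{α ∈ S} (z − α), where S = {1, (4 + 3i), (4 - 3i)}.
Expanding the product yields: p(z) = z^3 -9·z^2 + 33·z -25.
Note conjugate pairs combine to real quadratics: (z − (4+3i))(z − (4−3i)) = z² − 8z + 25.
The resulting polynomial has degree 3 and real coefficients as required.

p(z) = z^3 -9·z^2 + 33·z -25.


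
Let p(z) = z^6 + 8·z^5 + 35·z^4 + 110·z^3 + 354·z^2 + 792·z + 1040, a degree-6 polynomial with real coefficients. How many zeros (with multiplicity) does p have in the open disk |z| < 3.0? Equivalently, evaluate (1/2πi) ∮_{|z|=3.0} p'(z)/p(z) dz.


The zeros of p are: (1 + 3i), (1 - 3i), (-3 + 2i), (-3 - 2i), (-2 + 2i), (-2 - 2i).
Their magnitudes are: 3.162, 3.162, 3.606, 3.606, 2.828, 2.828.
Zeros with |z| < R = 3.0: (-2 + 2i), (-2 - 2i).
Count = 2.
By the argument principle, (1/2πi) ∮_{|z|=R} p'(z)/p(z) dz equals exactly this count.

Number of zeros inside |z| < 3.0: 2.


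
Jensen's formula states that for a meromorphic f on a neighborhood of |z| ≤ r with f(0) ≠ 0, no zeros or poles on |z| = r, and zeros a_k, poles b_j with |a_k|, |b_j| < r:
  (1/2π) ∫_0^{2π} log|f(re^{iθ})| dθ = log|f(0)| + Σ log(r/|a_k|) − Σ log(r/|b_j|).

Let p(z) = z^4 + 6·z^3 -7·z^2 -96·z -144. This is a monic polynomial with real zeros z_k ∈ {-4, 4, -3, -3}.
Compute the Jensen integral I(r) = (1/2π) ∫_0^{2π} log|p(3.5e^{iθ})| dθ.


Zeros: -4, -3, -3, 4; r = 3.5.
Inside |z| < r: -3, -3. Outside (|z| ≥ r): -4, 4.
p(0) = -144, so log|p(0)| = log(144) = 4.9698.
Apply Jensen: I(r) = log|p(0)| + Σ_k log(r/|z_k|), summed over zeros inside |z| < r.
  log(r/|z_k|) for z_k = -3: log(3.5/3) = 0.1542
  log(r/|z_k|) for z_k = -3: log(3.5/3) = 0.1542
  Outside zeros (-4, 4) contribute nothing to the Jensen sum.
Sum over inside zeros: 0.3083.
I(r) = log|p(0)| + (inside sum) = 4.9698 + 0.3083 = 5.2781.
Note: since some zeros are outside |z| ≤ r, the simplified n·log(r) form does NOT apply — only the inside zeros contribute.

I(r) ≈ 5.2781.


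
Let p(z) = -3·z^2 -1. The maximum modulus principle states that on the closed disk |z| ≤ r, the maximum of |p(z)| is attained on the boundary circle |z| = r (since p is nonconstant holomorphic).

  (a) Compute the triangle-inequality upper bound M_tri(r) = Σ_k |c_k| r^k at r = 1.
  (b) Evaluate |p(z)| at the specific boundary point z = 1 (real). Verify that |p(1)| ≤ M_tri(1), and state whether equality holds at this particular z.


Coefficients: c_0 = -1, c_1 = 0, c_2 = -3. Radius r = 1.
Part (a). Triangle bound: M_tri(r) = Σ_k |c_k| r^k
  = |-1|·1^0 + |0|·1^1 + |-3|·1^2
  = 1 + 0 + 3 = 4.
This bounds M(r) := max_{|z|=r} |p(z)| from above; equality holds iff all terms c_k z^k can be made to align in phase at a single z on |z|=r.
Part (b). At z = 1 (real, on the circle |z| = r):
  p(1) = (-1)·1^0 + (0)·1^1 + (-3)·1^2 = -4.
  |p(1)| = 4.
Since all nonzero coefficients share the same sign, |p(1)| = 4 = M_tri(1); the triangle bound is attained at z = 1, so in fact M(r) = 4.

M_tri(1) = 4; |p(1)| = 4; equality at z=1: yes.


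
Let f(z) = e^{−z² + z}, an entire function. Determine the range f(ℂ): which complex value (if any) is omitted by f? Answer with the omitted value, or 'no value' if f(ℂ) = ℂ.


Little Picard bounds the complement of f(ℂ) to at most one point.
The exponent g(z) = −z² + z is a nonconstant polynomial, hence surjective onto ℂ. So e^{g(z)} takes every value in {e^w : w ∈ ℂ} = ℂ ∖ {0}. Adding 0 shifts the range to ℂ ∖ {0}. f omits exactly 0.

Omitted value: 0.


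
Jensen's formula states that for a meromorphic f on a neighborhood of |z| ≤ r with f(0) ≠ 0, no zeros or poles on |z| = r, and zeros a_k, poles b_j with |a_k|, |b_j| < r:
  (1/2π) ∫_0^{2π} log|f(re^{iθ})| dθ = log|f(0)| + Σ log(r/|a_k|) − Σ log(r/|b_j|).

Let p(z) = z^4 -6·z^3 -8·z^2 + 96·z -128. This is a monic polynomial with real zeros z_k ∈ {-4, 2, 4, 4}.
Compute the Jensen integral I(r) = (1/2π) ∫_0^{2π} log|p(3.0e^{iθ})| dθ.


Zeros: -4, 2, 4, 4; r = 3.0.
Inside |z| < r: 2. Outside (|z| ≥ r): -4, 4, 4.
p(0) = -128, so log|p(0)| = log(128) = 4.8520.
Apply Jensen: I(r) = log|p(0)| + Σ_k log(r/|z_k|), summed over zeros inside |z| < r.
  log(r/|z_k|) for z_k = 2: log(3.0/2) = 0.4055
  Outside zeros (-4, 4, 4) contribute nothing to the Jensen sum.
Sum over inside zeros: 0.4055.
I(r) = log|p(0)| + (inside sum) = 4.8520 + 0.4055 = 5.2575.
Note: since some zeros are outside |z| ≤ r, the simplified n·log(r) form does NOT apply — only the inside zeros contribute.

I(r) ≈ 5.2575.


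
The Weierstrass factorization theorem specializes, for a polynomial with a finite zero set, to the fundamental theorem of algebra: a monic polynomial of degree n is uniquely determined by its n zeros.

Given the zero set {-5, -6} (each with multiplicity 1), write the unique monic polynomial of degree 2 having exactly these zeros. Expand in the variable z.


The polynomial is p(z) = ∏_{α ∈ S} (z − α), where S = {-5, -6}.
Expanding the product yields: p(z) = z^2 + 11·z + 30.
The resulting polynomial has degree 2 and real coefficients as required.

p(z) = z^2 + 11·z + 30.


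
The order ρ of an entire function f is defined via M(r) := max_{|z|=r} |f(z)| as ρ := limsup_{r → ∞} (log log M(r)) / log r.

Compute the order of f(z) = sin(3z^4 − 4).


Write sin(w) = (e^{iw} ± e^{−iw})/(2 or 2i), so |sin(w)| ≤ e^{|w|}. With w = 3z^4 − 4, |w| ≤ 3r^4 + 4 on |z|=r, giving M(r) ≤ e^{3r^4 + 4} and ρ ≤ 4. For the lower bound, choose z on |z|=r with 3z^4 purely imaginary of modulus 3r^4; then |sin(3z^4 − 4)| grows like e^{3r^4}/2, so ρ ≥ 4. Hence ρ = 4.
Therefore ρ = 4.

Order ρ = 4.


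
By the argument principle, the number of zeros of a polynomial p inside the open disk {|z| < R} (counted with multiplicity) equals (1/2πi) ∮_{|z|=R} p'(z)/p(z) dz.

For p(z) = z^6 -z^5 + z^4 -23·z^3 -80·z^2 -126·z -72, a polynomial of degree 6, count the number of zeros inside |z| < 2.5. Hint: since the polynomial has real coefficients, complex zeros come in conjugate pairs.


The zeros of p are: -1, 4, (-1 + 1i), (-1 - 1i), (0 + 3i), (0 - 3i).
Their magnitudes are: 1, 4, 1.414, 1.414, 3, 3.
Zeros with |z| < R = 2.5: -1, (-1 + 1i), (-1 - 1i).
Count = 3.
By the argument principle, (1/2πi) ∮_{|z|=R} p'(z)/p(z) dz equals exactly this count.

Number of zeros inside |z| < 2.5: 3.


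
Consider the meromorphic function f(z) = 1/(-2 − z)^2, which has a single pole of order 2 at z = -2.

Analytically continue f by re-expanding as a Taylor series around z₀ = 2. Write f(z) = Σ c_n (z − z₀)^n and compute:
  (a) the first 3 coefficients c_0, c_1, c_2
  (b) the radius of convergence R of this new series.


Let w = z − z₀, so z = z₀ + w.
Then -2 − z = -2 − (z₀ + w) = (-2 − z₀) − w = -4 − w.
f(z) = 1/(-4 − w)^2 = (1/(-4)^2) · (1 − w/(-4))^{−2}.
By the binomial series (1−u)^{−2} = Σ_{n≥0} C(n+1, 1) u^n for |u|<1, with u = w/(-4):
  c_n = C(n+1, 1) / (-4)^(n+2).
  c_0 = 1/(-4)^2 = 1/16.
  c_1 = 2/(-4)^3 = -1/32.
  c_2 = 3/(-4)^4 = 3/256.
The series is valid for |w/d| < 1, i.e. |z − z₀| < |d|.
Radius of convergence: R = |-2 − z₀| = |-4| = 4 (distance from z₀ to the singularity z = -2).

c_0 = 1/16, c_1 = -1/32, c_2 = 3/256; R = 4.


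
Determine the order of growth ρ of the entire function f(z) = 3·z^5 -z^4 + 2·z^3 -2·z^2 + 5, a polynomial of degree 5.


|f(z)| ≤ Σ|c_k|·r^k = O(r^5) as r → ∞. Polynomial growth is O(e^{r^ε}) for every ε > 0 (since r^5/e^{r^ε} → 0), so ρ ≤ ε for all ε > 0, i.e. ρ = 0. Every nonconstant polynomial has order 0.
Therefore ρ = 0.

Order ρ = 0.


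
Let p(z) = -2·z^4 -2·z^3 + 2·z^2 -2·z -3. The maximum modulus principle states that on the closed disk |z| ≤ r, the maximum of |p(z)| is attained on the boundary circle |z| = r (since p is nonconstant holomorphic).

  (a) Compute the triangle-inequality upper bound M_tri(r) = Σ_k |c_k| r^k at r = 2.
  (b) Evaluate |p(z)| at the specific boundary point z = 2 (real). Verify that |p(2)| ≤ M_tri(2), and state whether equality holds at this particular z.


Coefficients: c_0 = -3, c_1 = -2, c_2 = 2, c_3 = -2, c_4 = -2. Radius r = 2.
Part (a). Triangle bound: M_tri(r) = Σ_k |c_k| r^k
  = |-3|·2^0 + |-2|·2^1 + |2|·2^2 + |-2|·2^3 + |-2|·2^4
  = 3 + 4 + 8 + 16 + 32 = 63.
This bounds M(r) := max_{|z|=r} |p(z)| from above; equality holds iff all terms c_k z^k can be made to align in phase at a single z on |z|=r.
Part (b). At z = 2 (real, on the circle |z| = r):
  p(2) = (-3)·2^0 + (-2)·2^1 + (2)·2^2 + (-2)·2^3 + (-2)·2^4 = -47.
  |p(2)| = 47.
Check: |p(2)| = 47 ≤ 63 = M_tri(2). ✓ Equality does not hold at z = 2 (the coefficients have mixed signs, so the terms do not all align in phase there).

M_tri(2) = 63; |p(2)| = 47; equality at z=2: no.


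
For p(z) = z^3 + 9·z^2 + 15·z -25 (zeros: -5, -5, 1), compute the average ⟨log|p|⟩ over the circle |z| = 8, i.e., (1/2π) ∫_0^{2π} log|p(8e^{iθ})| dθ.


Zeros: -5, -5, 1; r = 8.
Inside |z| < r: -5, -5, 1. Outside (|z| ≥ r): ∅.
p(0) = -25, so log|p(0)| = log(25) = 3.2189.
Apply Jensen: I(r) = log|p(0)| + Σ_k log(r/|z_k|), summed over zeros inside |z| < r.
  log(r/|z_k|) for z_k = -5: log(8/5) = 0.4700
  log(r/|z_k|) for z_k = -5: log(8/5) = 0.4700
  log(r/|z_k|) for z_k = 1: log(8/1) = 2.0794
Sum over inside zeros: 3.0194.
I(r) = log|p(0)| + (inside sum) = 3.2189 + 3.0194 = 6.2383.
Closed form (all zeros inside, monic): I(r) = n·log(r) = 3·log(8) = 6.2383. ✓

I(r) ≈ 6.2383.


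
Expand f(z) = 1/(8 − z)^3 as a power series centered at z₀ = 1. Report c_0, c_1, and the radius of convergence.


Let w = z − z₀, so z = z₀ + w.
Then 8 − z = 8 − (z₀ + w) = (8 − z₀) − w = 7 − w.
f(z) = 1/(7 − w)^3 = (1/(7)^3) · (1 − w/(7))^{−3}.
By the binomial series (1−u)^{−3} = Σ_{n≥0} C(n+2, 2) u^n for |u|<1, with u = w/(7):
  c_n = C(n+2, 2) / (7)^(n+3).
  c_0 = 1/(7)^3 = 1/343.
  c_1 = 3/(7)^4 = 3/2401.
The series is valid for |w/d| < 1, i.e. |z − z₀| < |d|.
Radius of convergence: R = |8 − z₀| = |7| = 7 (distance from z₀ to the singularity z = 8).

c_0 = 1/343, c_1 = 3/2401; R = 7.


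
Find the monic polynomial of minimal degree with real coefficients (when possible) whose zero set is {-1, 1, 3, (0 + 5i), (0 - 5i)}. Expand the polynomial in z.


The polynomial is p(z) = ∏_{α ∈ S} (z − α), where S = {-1, 1, 3, (0 + 5i), (0 - 5i)}.
Expanding the product yields: p(z) = z^5 -3·z^4 + 24·z^3 -72·z^2 -25·z + 75.
Note conjugate pairs combine to real quadratics: (z − (0+5i))(z − (0−5i)) = z² + 25.
The resulting polynomial has degree 5 and real coefficients as required.

p(z) = z^5 -3·z^4 + 24·z^3 -72·z^2 -25·z + 75.


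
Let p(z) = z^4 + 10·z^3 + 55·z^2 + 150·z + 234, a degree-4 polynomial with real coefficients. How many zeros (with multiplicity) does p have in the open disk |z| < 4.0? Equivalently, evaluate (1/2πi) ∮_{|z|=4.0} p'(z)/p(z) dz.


The zeros of p are: (-2 + 3i), (-2 - 3i), (-3 + 3i), (-3 - 3i).
Their magnitudes are: 3.606, 3.606, 4.243, 4.243.
Zeros with |z| < R = 4.0: (-2 + 3i), (-2 - 3i).
Count = 2.
By the argument principle, (1/2πi) ∮_{|z|=R} p'(z)/p(z) dz equals exactly this count.

Number of zeros inside |z| < 4.0: 2.


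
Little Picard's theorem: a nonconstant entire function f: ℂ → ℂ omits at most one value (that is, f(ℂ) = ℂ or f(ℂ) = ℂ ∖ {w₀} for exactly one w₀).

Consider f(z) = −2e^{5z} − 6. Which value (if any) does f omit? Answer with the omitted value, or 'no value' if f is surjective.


Little Picard bounds the complement of f(ℂ) to at most one point.
e^{5z} is never zero on ℂ, so -2·e^{5z} takes every value in ℂ ∖ {0}. Adding -6 shifts the range to ℂ ∖ {-6}. Thus f omits exactly the value -6.

Omitted value: -6.


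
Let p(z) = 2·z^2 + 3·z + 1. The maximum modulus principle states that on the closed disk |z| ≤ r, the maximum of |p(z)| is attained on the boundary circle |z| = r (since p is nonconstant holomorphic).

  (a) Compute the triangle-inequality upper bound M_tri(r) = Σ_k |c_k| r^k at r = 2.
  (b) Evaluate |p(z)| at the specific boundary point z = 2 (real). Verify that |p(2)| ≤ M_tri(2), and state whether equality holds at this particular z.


Coefficients: c_0 = 1, c_1 = 3, c_2 = 2. Radius r = 2.
Part (a). Triangle bound: M_tri(r) = Σ_k |c_k| r^k
  = |1|·2^0 + |3|·2^1 + |2|·2^2
  = 1 + 6 + 8 = 15.
This bounds M(r) := max_{|z|=r} |p(z)| from above; equality holds iff all terms c_k z^k can be made to align in phase at a single z on |z|=r.
Part (b). At z = 2 (real, on the circle |z| = r):
  p(2) = (1)·2^0 + (3)·2^1 + (2)·2^2 = 15.
  |p(2)| = 15.
Since all nonzero coefficients share the same sign, |p(2)| = 15 = M_tri(2); the triangle bound is attained at z = 2, so in fact M(r) = 15.

M_tri(2) = 15; |p(2)| = 15; equality at z=2: yes.


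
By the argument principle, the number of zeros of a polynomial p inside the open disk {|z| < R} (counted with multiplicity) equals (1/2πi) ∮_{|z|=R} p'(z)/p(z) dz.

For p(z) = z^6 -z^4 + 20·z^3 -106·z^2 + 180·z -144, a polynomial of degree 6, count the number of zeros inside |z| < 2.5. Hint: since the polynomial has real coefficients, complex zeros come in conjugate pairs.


The zeros of p are: 2, -4, (0 + 3i), (0 - 3i), (1 + 1i), (1 - 1i).
Their magnitudes are: 2, 4, 3, 3, 1.414, 1.414.
Zeros with |z| < R = 2.5: 2, (1 + 1i), (1 - 1i).
Count = 3.
By the argument principle, (1/2πi) ∮_{|z|=R} p'(z)/p(z) dz equals exactly this count.

Number of zeros inside |z| < 2.5: 3.


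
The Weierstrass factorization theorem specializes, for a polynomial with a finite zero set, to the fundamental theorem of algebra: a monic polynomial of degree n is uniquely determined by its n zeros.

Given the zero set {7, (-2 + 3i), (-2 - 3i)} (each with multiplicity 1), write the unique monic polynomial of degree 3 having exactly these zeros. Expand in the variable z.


The polynomial is p(z) = ∏_{α ∈ S} (z − α), where S = {7, (-2 + 3i), (-2 - 3i)}.
Expanding the product yields: p(z) = z^3 -3·z^2 -15·z -91.
Note conjugate pairs combine to real quadratics: (z − (-2+3i))(z − (-2−3i)) = z² + 4z + 13.
The resulting polynomial has degree 3 and real coefficients as required.

p(z) = z^3 -3·z^2 -15·z -91.


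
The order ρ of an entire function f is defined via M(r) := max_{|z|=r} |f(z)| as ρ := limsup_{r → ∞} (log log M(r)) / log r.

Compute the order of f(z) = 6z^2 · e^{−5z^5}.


M(r) = max_{|z|=r} |6|·|z|^2·|e^{−5z^5}| = 6·r^2 · e^{5r^5} (the factors attain their maxima compatibly on |z|=r). Then log M(r) = log 6 + 2·log r + 5r^5, dominated by the last term, so log log M(r) ~ 5·log r. The polynomial factor 6z^2 contributes only a log r term and does not affect the order. ρ = 5.
Therefore ρ = 5.

Order ρ = 5.


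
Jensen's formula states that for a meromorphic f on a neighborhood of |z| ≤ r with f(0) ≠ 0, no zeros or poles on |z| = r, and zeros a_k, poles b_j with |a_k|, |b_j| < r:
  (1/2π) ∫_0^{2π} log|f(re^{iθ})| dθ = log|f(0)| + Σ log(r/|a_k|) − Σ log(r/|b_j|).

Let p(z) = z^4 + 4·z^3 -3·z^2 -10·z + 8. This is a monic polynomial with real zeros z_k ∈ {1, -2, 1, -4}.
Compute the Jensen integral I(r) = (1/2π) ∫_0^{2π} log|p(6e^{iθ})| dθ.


Zeros: -4, -2, 1, 1; r = 6.
Inside |z| < r: -4, -2, 1, 1. Outside (|z| ≥ r): ∅.
p(0) = 8, so log|p(0)| = log(8) = 2.0794.
Apply Jensen: I(r) = log|p(0)| + Σ_k log(r/|z_k|), summed over zeros inside |z| < r.
  log(r/|z_k|) for z_k = 1: log(6/1) = 1.7918
  log(r/|z_k|) for z_k = -2: log(6/2) = 1.0986
  log(r/|z_k|) for z_k = 1: log(6/1) = 1.7918
  log(r/|z_k|) for z_k = -4: log(6/4) = 0.4055
Sum over inside zeros: 5.0876.
I(r) = log|p(0)| + (inside sum) = 2.0794 + 5.0876 = 7.1670.
Closed form (all zeros inside, monic): I(r) = n·log(r) = 4·log(6) = 7.1670. ✓

I(r) ≈ 7.1670.


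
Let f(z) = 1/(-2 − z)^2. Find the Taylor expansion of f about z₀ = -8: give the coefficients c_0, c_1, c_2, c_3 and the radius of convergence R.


Let w = z − z₀, so z = z₀ + w.
Then -2 − z = -2 − (z₀ + w) = (-2 − z₀) − w = 6 − w.
f(z) = 1/(6 − w)^2 = (1/(6)^2) · (1 − w/(6))^{−2}.
By the binomial series (1−u)^{−2} = Σ_{n≥0} C(n+1, 1) u^n for |u|<1, with u = w/(6):
  c_n = C(n+1, 1) / (6)^(n+2).
  c_0 = 1/(6)^2 = 1/36.
  c_1 = 2/(6)^3 = 1/108.
  c_2 = 3/(6)^4 = 1/432.
  c_3 = 4/(6)^5 = 1/1944.
The series is valid for |w/d| < 1, i.e. |z − z₀| < |d|.
Radius of convergence: R = |-2 − z₀| = |6| = 6 (distance from z₀ to the singularity z = -2).

c_0 = 1/36, c_1 = 1/108, c_2 = 1/432, c_3 = 1/1944; R = 6.


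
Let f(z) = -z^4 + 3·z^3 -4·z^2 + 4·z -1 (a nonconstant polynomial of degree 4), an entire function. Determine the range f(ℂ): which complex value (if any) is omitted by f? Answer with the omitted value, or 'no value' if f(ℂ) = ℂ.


Little Picard bounds the complement of f(ℂ) to at most one point.
For every w ∈ ℂ, the equation p(z) − w = 0 is a nonconstant polynomial in z and hence has at least one root by the fundamental theorem of algebra. So p is surjective onto ℂ, omitting no value.

Omitted value: no value.


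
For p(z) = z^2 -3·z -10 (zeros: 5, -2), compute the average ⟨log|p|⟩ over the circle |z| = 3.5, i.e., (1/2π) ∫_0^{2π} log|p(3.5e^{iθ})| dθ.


Zeros: -2, 5; r = 3.5.
Inside |z| < r: -2. Outside (|z| ≥ r): 5.
p(0) = -10, so log|p(0)| = log(10) = 2.3026.
Apply Jensen: I(r) = log|p(0)| + Σ_k log(r/|z_k|), summed over zeros inside |z| < r.
  log(r/|z_k|) for z_k = -2: log(3.5/2) = 0.5596
  Outside zeros (5) contribute nothing to the Jensen sum.
Sum over inside zeros: 0.5596.
I(r) = log|p(0)| + (inside sum) = 2.3026 + 0.5596 = 2.8622.
Note: since some zeros are outside |z| ≤ r, the simplified n·log(r) form does NOT apply — only the inside zeros contribute.

I(r) ≈ 2.8622.


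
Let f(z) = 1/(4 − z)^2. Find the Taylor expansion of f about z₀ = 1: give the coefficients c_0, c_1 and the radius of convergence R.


Let w = z − z₀, so z = z₀ + w.
Then 4 − z = 4 − (z₀ + w) = (4 − z₀) − w = 3 − w.
f(z) = 1/(3 − w)^2 = (1/(3)^2) · (1 − w/(3))^{−2}.
By the binomial series (1−u)^{−2} = Σ_{n≥0} C(n+1, 1) u^n for |u|<1, with u = w/(3):
  c_n = C(n+1, 1) / (3)^(n+2).
  c_0 = 1/(3)^2 = 1/9.
  c_1 = 2/(3)^3 = 2/27.
The series is valid for |w/d| < 1, i.e. |z − z₀| < |d|.
Radius of convergence: R = |4 − z₀| = |3| = 3 (distance from z₀ to the singularity z = 4).

c_0 = 1/9, c_1 = 2/27; R = 3.


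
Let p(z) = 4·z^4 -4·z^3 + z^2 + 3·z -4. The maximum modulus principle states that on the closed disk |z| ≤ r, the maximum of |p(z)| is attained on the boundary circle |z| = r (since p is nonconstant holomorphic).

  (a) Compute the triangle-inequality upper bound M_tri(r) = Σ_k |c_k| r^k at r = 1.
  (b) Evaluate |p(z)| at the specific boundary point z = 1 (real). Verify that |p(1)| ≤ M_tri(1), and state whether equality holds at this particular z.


Coefficients: c_0 = -4, c_1 = 3, c_2 = 1, c_3 = -4, c_4 = 4. Radius r = 1.
Part (a). Triangle bound: M_tri(r) = Σ_k |c_k| r^k
  = |-4|·1^0 + |3|·1^1 + |1|·1^2 + |-4|·1^3 + |4|·1^4
  = 4 + 3 + 1 + 4 + 4 = 16.
This bounds M(r) := max_{|z|=r} |p(z)| from above; equality holds iff all terms c_k z^k can be made to align in phase at a single z on |z|=r.
Part (b). At z = 1 (real, on the circle |z| = r):
  p(1) = (-4)·1^0 + (3)·1^1 + (1)·1^2 + (-4)·1^3 + (4)·1^4 = 0.
  |p(1)| = 0.
Check: |p(1)| = 0 ≤ 16 = M_tri(1). ✓ Equality does not hold at z = 1 (the coefficients have mixed signs, so the terms do not all align in phase there).

M_tri(1) = 16; |p(1)| = 0; equality at z=1: no.


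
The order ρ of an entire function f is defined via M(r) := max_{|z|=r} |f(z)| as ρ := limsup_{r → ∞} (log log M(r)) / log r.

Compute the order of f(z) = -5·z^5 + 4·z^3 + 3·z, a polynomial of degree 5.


|f(z)| ≤ Σ|c_k|·r^k = O(r^5) as r → ∞. Polynomial growth is O(e^{r^ε}) for every ε > 0 (since r^5/e^{r^ε} → 0), so ρ ≤ ε for all ε > 0, i.e. ρ = 0. Every nonconstant polynomial has order 0.
Therefore ρ = 0.

Order ρ = 0.


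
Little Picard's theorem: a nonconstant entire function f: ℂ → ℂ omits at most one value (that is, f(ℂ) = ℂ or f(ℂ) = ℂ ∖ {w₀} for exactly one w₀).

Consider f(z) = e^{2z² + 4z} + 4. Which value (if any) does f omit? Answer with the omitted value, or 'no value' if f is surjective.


Little Picard bounds the complement of f(ℂ) to at most one point.
The exponent g(z) = 2z² + 4z is a nonconstant polynomial, hence surjective onto ℂ. So e^{g(z)} takes every value in {e^w : w ∈ ℂ} = ℂ ∖ {0}. Adding 4 shifts the range to ℂ ∖ {4}. f omits exactly 4.

Omitted value: 4.


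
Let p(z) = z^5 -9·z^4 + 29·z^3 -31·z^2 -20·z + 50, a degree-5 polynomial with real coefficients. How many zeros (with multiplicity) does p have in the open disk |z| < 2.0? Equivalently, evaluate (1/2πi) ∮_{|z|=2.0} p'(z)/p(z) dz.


The zeros of p are: -1, (3 + 1i), (3 - 1i), (2 + 1i), (2 - 1i).
Their magnitudes are: 1, 3.162, 3.162, 2.236, 2.236.
Zeros with |z| < R = 2.0: -1.
Count = 1.
By the argument principle, (1/2πi) ∮_{|z|=R} p'(z)/p(z) dz equals exactly this count.

Number of zeros inside |z| < 2.0: 1.


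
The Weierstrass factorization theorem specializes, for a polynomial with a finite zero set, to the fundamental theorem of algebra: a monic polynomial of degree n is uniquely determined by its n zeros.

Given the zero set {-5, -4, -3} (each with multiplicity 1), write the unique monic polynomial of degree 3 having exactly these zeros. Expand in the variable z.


The polynomial is p(z) = ∏_{α ∈ S} (z − α), where S = {-5, -4, -3}.
Expanding the product yields: p(z) = z^3 + 12·z^2 + 47·z + 60.
The resulting polynomial has degree 3 and real coefficients as required.

p(z) = z^3 + 12·z^2 + 47·z + 60.


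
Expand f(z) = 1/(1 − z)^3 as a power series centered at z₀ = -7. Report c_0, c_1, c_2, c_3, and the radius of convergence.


Let w = z − z₀, so z = z₀ + w.
Then 1 − z = 1 − (z₀ + w) = (1 − z₀) − w = 8 − w.
f(z) = 1/(8 − w)^3 = (1/(8)^3) · (1 − w/(8))^{−3}.
By the binomial series (1−u)^{−3} = Σ_{n≥0} C(n+2, 2) u^n for |u|<1, with u = w/(8):
  c_n = C(n+2, 2) / (8)^(n+3).
  c_0 = 1/(8)^3 = 1/512.
  c_1 = 3/(8)^4 = 3/4096.
  c_2 = 6/(8)^5 = 3/16384.
  c_3 = 10/(8)^6 = 5/131072.
The series is valid for |w/d| < 1, i.e. |z − z₀| < |d|.
Radius of convergence: R = |1 − z₀| = |8| = 8 (distance from z₀ to the singularity z = 1).

c_0 = 1/512, c_1 = 3/4096, c_2 = 3/16384, c_3 = 5/131072; R = 8.


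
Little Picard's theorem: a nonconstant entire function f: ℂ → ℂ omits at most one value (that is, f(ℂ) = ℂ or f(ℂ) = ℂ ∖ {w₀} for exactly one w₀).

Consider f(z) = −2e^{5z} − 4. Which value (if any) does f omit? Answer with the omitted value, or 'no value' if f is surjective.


Little Picard bounds the complement of f(ℂ) to at most one point.
e^{5z} is never zero on ℂ, so -2·e^{5z} takes every value in ℂ ∖ {0}. Adding -4 shifts the range to ℂ ∖ {-4}. Thus f omits exactly the value -4.

Omitted value: -4.


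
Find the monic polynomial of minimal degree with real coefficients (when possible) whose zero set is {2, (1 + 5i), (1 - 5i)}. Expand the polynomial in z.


The polynomial is p(z) = ∏_{α ∈ S} (z − α), where S = {2, (1 + 5i), (1 - 5i)}.
Expanding the product yields: p(z) = z^3 -4·z^2 + 30·z -52.
Note conjugate pairs combine to real quadratics: (z − (1+5i))(z − (1−5i)) = z² − 2z + 26.
The resulting polynomial has degree 3 and real coefficients as required.

p(z) = z^3 -4·z^2 + 30·z -52.


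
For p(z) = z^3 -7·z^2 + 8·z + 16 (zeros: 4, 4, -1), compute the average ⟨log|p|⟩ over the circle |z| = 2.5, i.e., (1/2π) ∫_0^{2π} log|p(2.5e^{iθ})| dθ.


Zeros: -1, 4, 4; r = 2.5.
Inside |z| < r: -1. Outside (|z| ≥ r): 4, 4.
p(0) = 16, so log|p(0)| = log(16) = 2.7726.
Apply Jensen: I(r) = log|p(0)| + Σ_k log(r/|z_k|), summed over zeros inside |z| < r.
  log(r/|z_k|) for z_k = -1: log(2.5/1) = 0.9163
  Outside zeros (4, 4) contribute nothing to the Jensen sum.
Sum over inside zeros: 0.9163.
I(r) = log|p(0)| + (inside sum) = 2.7726 + 0.9163 = 3.6889.
Note: since some zeros are outside |z| ≤ r, the simplified n·log(r) form does NOT apply — only the inside zeros contribute.

I(r) ≈ 3.6889.


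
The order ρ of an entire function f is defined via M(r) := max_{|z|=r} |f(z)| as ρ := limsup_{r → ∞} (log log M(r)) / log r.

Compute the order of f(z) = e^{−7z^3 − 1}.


|e^{−7z^3 − 1}| = e^{Re(-7·z^3) + -1} ≤ e^{7|z|^3 + -1} = e^{7r^3 + -1} on |z| = r, so ρ ≤ 3. Choosing z on |z|=r so that -7·z^3 is real positive (always possible by picking arg z appropriately) gives |f(z)| = e^{7r^3 + -1}, matching the bound. The additive constant -1 does not affect log log M(r) ~ 3·log r. Hence ρ = 3.
Therefore ρ = 3.

Order ρ = 3.


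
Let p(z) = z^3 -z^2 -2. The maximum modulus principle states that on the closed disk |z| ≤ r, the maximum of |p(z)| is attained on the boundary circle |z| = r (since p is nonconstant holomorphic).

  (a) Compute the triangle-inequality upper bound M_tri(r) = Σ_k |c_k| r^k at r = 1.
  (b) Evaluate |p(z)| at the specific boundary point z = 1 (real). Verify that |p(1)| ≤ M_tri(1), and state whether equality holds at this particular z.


Coefficients: c_0 = -2, c_1 = 0, c_2 = -1, c_3 = 1. Radius r = 1.
Part (a). Triangle bound: M_tri(r) = Σ_k |c_k| r^k
  = |-2|·1^0 + |0|·1^1 + |-1|·1^2 + |1|·1^3
  = 2 + 0 + 1 + 1 = 4.
This bounds M(r) := max_{|z|=r} |p(z)| from above; equality holds iff all terms c_k z^k can be made to align in phase at a single z on |z|=r.
Part (b). At z = 1 (real, on the circle |z| = r):
  p(1) = (-2)·1^0 + (0)·1^1 + (-1)·1^2 + (1)·1^3 = -2.
  |p(1)| = 2.
Check: |p(1)| = 2 ≤ 4 = M_tri(1). ✓ Equality does not hold at z = 1 (the coefficients have mixed signs, so the terms do not all align in phase there).

M_tri(1) = 4; |p(1)| = 2; equality at z=1: no.


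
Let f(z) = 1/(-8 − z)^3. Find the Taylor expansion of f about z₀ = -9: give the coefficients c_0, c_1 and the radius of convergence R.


Let w = z − z₀, so z = z₀ + w.
Then -8 − z = -8 − (z₀ + w) = (-8 − z₀) − w = 1 − w.
f(z) = 1/(1 − w)^3 = (1/(1)^3) · (1 − w/(1))^{−3}.
By the binomial series (1−u)^{−3} = Σ_{n≥0} C(n+2, 2) u^n for |u|<1, with u = w/(1):
  c_n = C(n+2, 2) / (1)^(n+3).
  c_0 = 1/(1)^3 = 1.
  c_1 = 3/(1)^4 = 3.
The series is valid for |w/d| < 1, i.e. |z − z₀| < |d|.
Radius of convergence: R = |-8 − z₀| = |1| = 1 (distance from z₀ to the singularity z = -8).

c_0 = 1, c_1 = 3; R = 1.


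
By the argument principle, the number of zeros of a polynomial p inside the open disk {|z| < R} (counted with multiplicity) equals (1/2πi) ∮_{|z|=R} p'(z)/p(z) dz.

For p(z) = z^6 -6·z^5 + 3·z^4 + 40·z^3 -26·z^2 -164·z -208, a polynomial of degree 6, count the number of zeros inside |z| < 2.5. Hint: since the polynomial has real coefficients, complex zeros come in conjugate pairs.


The zeros of p are: (3 + 2i), (3 - 2i), (-1 + 1i), (-1 - 1i), 4, -2.
Their magnitudes are: 3.606, 3.606, 1.414, 1.414, 4, 2.
Zeros with |z| < R = 2.5: (-1 + 1i), (-1 - 1i), -2.
Count = 3.
By the argument principle, (1/2πi) ∮_{|z|=R} p'(z)/p(z) dz equals exactly this count.

Number of zeros inside |z| < 2.5: 3.


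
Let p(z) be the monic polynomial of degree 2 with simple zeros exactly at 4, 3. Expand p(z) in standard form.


The polynomial is p(z) = ∏_{α ∈ S} (z − α), where S = {4, 3}.
Expanding the product yields: p(z) = z^2 -7·z + 12.
The resulting polynomial has degree 2 and real coefficients as required.

p(z) = z^2 -7·z + 12.


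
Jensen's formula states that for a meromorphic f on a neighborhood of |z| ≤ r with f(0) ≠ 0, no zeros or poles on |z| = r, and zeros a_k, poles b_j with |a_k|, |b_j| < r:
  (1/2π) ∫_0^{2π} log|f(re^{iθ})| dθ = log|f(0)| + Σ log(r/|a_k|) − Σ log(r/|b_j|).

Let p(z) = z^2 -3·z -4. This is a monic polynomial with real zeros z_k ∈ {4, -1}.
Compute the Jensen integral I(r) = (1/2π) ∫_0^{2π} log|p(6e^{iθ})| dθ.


Zeros: -1, 4; r = 6.
Inside |z| < r: -1, 4. Outside (|z| ≥ r): ∅.
p(0) = -4, so log|p(0)| = log(4) = 1.3863.
Apply Jensen: I(r) = log|p(0)| + Σ_k log(r/|z_k|), summed over zeros inside |z| < r.
  log(r/|z_k|) for z_k = 4: log(6/4) = 0.4055
  log(r/|z_k|) for z_k = -1: log(6/1) = 1.7918
Sum over inside zeros: 2.1972.
I(r) = log|p(0)| + (inside sum) = 1.3863 + 2.1972 = 3.5835.
Closed form (all zeros inside, monic): I(r) = n·log(r) = 2·log(6) = 3.5835. ✓

I(r) ≈ 3.5835.


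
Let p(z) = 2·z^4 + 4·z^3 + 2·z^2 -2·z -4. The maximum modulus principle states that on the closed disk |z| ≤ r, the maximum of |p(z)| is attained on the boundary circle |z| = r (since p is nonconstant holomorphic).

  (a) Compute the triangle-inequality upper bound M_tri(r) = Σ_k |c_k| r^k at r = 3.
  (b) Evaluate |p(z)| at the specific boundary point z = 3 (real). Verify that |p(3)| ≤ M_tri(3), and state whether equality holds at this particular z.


Coefficients: c_0 = -4, c_1 = -2, c_2 = 2, c_3 = 4, c_4 = 2. Radius r = 3.
Part (a). Triangle bound: M_tri(r) = Σ_k |c_k| r^k
  = |-4|·3^0 + |-2|·3^1 + |2|·3^2 + |4|·3^3 + |2|·3^4
  = 4 + 6 + 18 + 108 + 162 = 298.
This bounds M(r) := max_{|z|=r} |p(z)| from above; equality holds iff all terms c_k z^k can be made to align in phase at a single z on |z|=r.
Part (b). At z = 3 (real, on the circle |z| = r):
  p(3) = (-4)·3^0 + (-2)·3^1 + (2)·3^2 + (4)·3^3 + (2)·3^4 = 278.
  |p(3)| = 278.
Check: |p(3)| = 278 ≤ 298 = M_tri(3). ✓ Equality does not hold at z = 3 (the coefficients have mixed signs, so the terms do not all align in phase there).

M_tri(3) = 298; |p(3)| = 278; equality at z=3: no.


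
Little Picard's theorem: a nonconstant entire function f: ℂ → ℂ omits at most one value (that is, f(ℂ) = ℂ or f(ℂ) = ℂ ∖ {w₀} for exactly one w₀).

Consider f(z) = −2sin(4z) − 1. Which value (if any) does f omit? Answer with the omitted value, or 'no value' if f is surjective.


Little Picard bounds the complement of f(ℂ) to at most one point.
sin is entire and surjective onto ℂ: for every w ∈ ℂ, sin(ζ) = w has a solution ζ ∈ ℂ (e.g., via the complex inverse arcsin). With ζ = 4z this gives z = ζ/(4). Then -2·sin(4z) takes every value in -2·ℂ = ℂ, and adding -1 is a bijection of ℂ. So f is surjective and omits no value. (Note: only on the real line is sin bounded by [−1, 1].)

Omitted value: no value.


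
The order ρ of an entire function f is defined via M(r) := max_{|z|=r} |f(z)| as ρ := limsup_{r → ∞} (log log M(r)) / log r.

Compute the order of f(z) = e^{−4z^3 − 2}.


|e^{−4z^3 − 2}| = e^{Re(-4·z^3) + -2} ≤ e^{4|z|^3 + -2} = e^{4r^3 + -2} on |z| = r, so ρ ≤ 3. Choosing z on |z|=r so that -4·z^3 is real positive (always possible by picking arg z appropriately) gives |f(z)| = e^{4r^3 + -2}, matching the bound. The additive constant -2 does not affect log log M(r) ~ 3·log r. Hence ρ = 3.
Therefore ρ = 3.

Order ρ = 3.


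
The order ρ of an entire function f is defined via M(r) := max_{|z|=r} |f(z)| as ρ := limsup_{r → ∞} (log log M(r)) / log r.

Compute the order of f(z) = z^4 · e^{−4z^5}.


M(r) = max_{|z|=r} |1|·|z|^4·|e^{−4z^5}| = 1·r^4 · e^{4r^5} (the factors attain their maxima compatibly on |z|=r). Then log M(r) = log 1 + 4·log r + 4r^5, dominated by the last term, so log log M(r) ~ 5·log r. The polynomial factor 1z^4 contributes only a log r term and does not affect the order. ρ = 5.
Therefore ρ = 5.

Order ρ = 5.


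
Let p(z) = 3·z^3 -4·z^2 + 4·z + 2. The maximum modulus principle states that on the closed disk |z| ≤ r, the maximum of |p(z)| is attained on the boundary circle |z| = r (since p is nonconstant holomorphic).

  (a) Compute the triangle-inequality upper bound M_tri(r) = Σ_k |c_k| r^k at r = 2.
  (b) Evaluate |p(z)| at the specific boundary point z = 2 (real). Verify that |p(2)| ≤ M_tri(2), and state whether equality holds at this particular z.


Coefficients: c_0 = 2, c_1 = 4, c_2 = -4, c_3 = 3. Radius r = 2.
Part (a). Triangle bound: M_tri(r) = Σ_k |c_k| r^k
  = |2|·2^0 + |4|·2^1 + |-4|·2^2 + |3|·2^3
  = 2 + 8 + 16 + 24 = 50.
This bounds M(r) := max_{|z|=r} |p(z)| from above; equality holds iff all terms c_k z^k can be made to align in phase at a single z on |z|=r.
Part (b). At z = 2 (real, on the circle |z| = r):
  p(2) = (2)·2^0 + (4)·2^1 + (-4)·2^2 + (3)·2^3 = 18.
  |p(2)| = 18.
Check: |p(2)| = 18 ≤ 50 = M_tri(2). ✓ Equality does not hold at z = 2 (the coefficients have mixed signs, so the terms do not all align in phase there).

M_tri(2) = 50; |p(2)| = 18; equality at z=2: no.


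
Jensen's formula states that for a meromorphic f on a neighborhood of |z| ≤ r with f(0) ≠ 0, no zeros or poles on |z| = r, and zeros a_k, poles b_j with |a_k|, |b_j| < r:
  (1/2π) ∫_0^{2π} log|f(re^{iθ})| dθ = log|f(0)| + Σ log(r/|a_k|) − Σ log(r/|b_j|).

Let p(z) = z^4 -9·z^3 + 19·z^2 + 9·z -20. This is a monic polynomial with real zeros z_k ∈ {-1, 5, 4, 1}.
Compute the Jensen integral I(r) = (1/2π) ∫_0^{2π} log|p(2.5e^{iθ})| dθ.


Zeros: -1, 1, 4, 5; r = 2.5.
Inside |z| < r: -1, 1. Outside (|z| ≥ r): 4, 5.
p(0) = -20, so log|p(0)| = log(20) = 2.9957.
Apply Jensen: I(r) = log|p(0)| + Σ_k log(r/|z_k|), summed over zeros inside |z| < r.
  log(r/|z_k|) for z_k = -1: log(2.5/1) = 0.9163
  log(r/|z_k|) for z_k = 1: log(2.5/1) = 0.9163
  Outside zeros (4, 5) contribute nothing to the Jensen sum.
Sum over inside zeros: 1.8326.
I(r) = log|p(0)| + (inside sum) = 2.9957 + 1.8326 = 4.8283.
Note: since some zeros are outside |z| ≤ r, the simplified n·log(r) form does NOT apply — only the inside zeros contribute.

I(r) ≈ 4.8283.
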